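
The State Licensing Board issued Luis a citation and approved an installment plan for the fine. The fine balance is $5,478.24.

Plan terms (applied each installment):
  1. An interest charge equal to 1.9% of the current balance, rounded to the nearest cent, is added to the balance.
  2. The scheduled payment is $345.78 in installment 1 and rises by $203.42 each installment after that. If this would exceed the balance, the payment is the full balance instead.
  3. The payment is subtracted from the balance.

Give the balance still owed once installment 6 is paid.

$827.72

Installment 1: opening $5,478.24; interest $104.09 → $5,582.33; payment $345.78; balance $5,236.55
Installment 2: opening $5,236.55; interest $99.49 → $5,336.04; payment $549.20; balance $4,786.84
Installment 3: opening $4,786.84; interest $90.95 → $4,877.79; payment $752.62; balance $4,125.17
Installment 4: opening $4,125.17; interest $78.38 → $4,203.55; payment $956.04; balance $3,247.51
Installment 5: opening $3,247.51; interest $61.70 → $3,309.21; payment $1,159.46; balance $2,149.75
Installment 6: opening $2,149.75; interest $40.85 → $2,190.60; payment $1,362.88; balance $827.72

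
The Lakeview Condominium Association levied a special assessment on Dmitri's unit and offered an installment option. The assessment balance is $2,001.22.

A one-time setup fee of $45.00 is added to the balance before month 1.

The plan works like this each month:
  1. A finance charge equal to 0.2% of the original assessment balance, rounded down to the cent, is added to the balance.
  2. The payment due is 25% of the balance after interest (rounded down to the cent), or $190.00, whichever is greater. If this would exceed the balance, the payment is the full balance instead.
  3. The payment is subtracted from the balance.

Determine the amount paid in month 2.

Month 1: $2,046.22 +$4.00 interest = $2,050.22; pay $512.55 → $1,537.67
Month 2: $1,537.67 +$4.00 interest = $1,541.67; pay $385.41 → $1,156.26

$385.41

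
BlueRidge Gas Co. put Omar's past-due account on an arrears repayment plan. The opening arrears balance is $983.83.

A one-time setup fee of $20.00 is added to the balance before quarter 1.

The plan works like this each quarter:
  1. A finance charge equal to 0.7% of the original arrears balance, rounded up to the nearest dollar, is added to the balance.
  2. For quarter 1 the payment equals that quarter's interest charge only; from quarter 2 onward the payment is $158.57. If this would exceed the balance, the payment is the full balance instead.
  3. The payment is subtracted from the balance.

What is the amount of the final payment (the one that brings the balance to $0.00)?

$101.41

Quarter 1: opening $1,003.83; interest $7.00 → $1,010.83; payment $7.00; balance $1,003.83
Quarter 2: opening $1,003.83; interest $7.00 → $1,010.83; payment $158.57; balance $852.26
Quarter 3: opening $852.26; interest $7.00 → $859.26; payment $158.57; balance $700.69
Quarter 4: opening $700.69; interest $7.00 → $707.69; payment $158.57; balance $549.12
Quarter 5: opening $549.12; interest $7.00 → $556.12; payment $158.57; balance $397.55
Quarter 6: opening $397.55; interest $7.00 → $404.55; payment $158.57; balance $245.98
Quarter 7: opening $245.98; interest $7.00 → $252.98; payment $158.57; balance $94.41
Quarter 8: opening $94.41; interest $7.00 → $101.41; payment $101.41; balance $0.00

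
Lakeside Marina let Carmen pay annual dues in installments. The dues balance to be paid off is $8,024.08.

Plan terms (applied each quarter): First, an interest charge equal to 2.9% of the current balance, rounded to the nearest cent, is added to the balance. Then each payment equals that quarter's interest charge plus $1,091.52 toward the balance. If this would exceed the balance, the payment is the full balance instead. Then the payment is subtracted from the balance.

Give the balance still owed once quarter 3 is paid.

$4,749.52

Quarter 1: $8,024.08 +$232.70 interest = $8,256.78; pay $1,324.22 → $6,932.56
Quarter 2: $6,932.56 +$201.04 interest = $7,133.60; pay $1,292.56 → $5,841.04
Quarter 3: $5,841.04 +$169.39 interest = $6,010.43; pay $1,260.91 → $4,749.52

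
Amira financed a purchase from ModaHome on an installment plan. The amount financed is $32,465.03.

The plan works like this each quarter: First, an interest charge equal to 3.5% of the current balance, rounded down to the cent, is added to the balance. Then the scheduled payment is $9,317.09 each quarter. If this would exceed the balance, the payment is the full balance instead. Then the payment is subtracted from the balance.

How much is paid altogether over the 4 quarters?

$35,251.70

Quarter 1: $32,465.03 +$1,136.27 interest = $33,601.30; pay $9,317.09 → $24,284.21
Quarter 2: $24,284.21 +$849.94 interest = $25,134.15; pay $9,317.09 → $15,817.06
Quarter 3: $15,817.06 +$553.59 interest = $16,370.65; pay $9,317.09 → $7,053.56
Quarter 4: $7,053.56 +$246.87 interest = $7,300.43; pay $7,300.43 → $0.00
Total paid: $35,251.70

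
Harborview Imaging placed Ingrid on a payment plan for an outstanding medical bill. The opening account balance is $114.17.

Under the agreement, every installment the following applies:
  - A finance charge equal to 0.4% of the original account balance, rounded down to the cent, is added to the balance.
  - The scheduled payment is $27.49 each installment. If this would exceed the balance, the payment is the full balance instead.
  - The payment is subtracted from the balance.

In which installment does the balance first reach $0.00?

Installment 1: $114.17 +$0.45 interest = $114.62; pay $27.49 → $87.13
Installment 2: $87.13 +$0.45 interest = $87.58; pay $27.49 → $60.09
Installment 3: $60.09 +$0.45 interest = $60.54; pay $27.49 → $33.05
Installment 4: $33.05 +$0.45 interest = $33.50; pay $27.49 → $6.01
Installment 5: $6.01 +$0.45 interest = $6.46; pay $6.46 → $0.00
Balance reaches $0.00 in installment 5.

5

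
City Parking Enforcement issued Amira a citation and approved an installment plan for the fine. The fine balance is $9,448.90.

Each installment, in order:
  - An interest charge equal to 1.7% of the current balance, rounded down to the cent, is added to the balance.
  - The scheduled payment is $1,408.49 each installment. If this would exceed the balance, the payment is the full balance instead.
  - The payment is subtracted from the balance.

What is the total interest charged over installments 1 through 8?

$670.40

Installment 1: $9,448.90 +$160.63 interest = $9,609.53; pay $1,408.49 → $8,201.04
Installment 2: $8,201.04 +$139.41 interest = $8,340.45; pay $1,408.49 → $6,931.96
Installment 3: $6,931.96 +$117.84 interest = $7,049.80; pay $1,408.49 → $5,641.31
Installment 4: $5,641.31 +$95.90 interest = $5,737.21; pay $1,408.49 → $4,328.72
Installment 5: $4,328.72 +$73.58 interest = $4,402.30; pay $1,408.49 → $2,993.81
Installment 6: $2,993.81 +$50.89 interest = $3,044.70; pay $1,408.49 → $1,636.21
Installment 7: $1,636.21 +$27.81 interest = $1,664.02; pay $1,408.49 → $255.53
Installment 8: $255.53 +$4.34 interest = $259.87; pay $259.87 → $0.00
Total interest: $160.63 + $139.41 + $117.84 + $95.90 + $73.58 + $50.89 + $27.81 + $4.34 = $670.40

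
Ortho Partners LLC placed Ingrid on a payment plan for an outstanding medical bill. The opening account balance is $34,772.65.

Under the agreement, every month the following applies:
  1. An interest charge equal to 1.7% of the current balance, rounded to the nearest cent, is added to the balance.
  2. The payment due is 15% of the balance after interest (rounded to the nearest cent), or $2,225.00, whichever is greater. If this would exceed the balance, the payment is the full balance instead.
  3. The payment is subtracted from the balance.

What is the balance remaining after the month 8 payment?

Month 1: opening $34,772.65; interest $591.14 → $35,363.79; payment $5,304.57; balance $30,059.22
Month 2: opening $30,059.22; interest $511.01 → $30,570.23; payment $4,585.53; balance $25,984.70
Month 3: opening $25,984.70; interest $441.74 → $26,426.44; payment $3,963.97; balance $22,462.47
Month 4: opening $22,462.47; interest $381.86 → $22,844.33; payment $3,426.65; balance $19,417.68
Month 5: opening $19,417.68; interest $330.10 → $19,747.78; payment $2,962.17; balance $16,785.61
Month 6: opening $16,785.61; interest $285.36 → $17,070.97; payment $2,560.65; balance $14,510.32
Month 7: opening $14,510.32; interest $246.68 → $14,757.00; payment $2,225.00; balance $12,532.00
Month 8: opening $12,532.00; interest $213.04 → $12,745.04; payment $2,225.00; balance $10,520.04

$10,520.04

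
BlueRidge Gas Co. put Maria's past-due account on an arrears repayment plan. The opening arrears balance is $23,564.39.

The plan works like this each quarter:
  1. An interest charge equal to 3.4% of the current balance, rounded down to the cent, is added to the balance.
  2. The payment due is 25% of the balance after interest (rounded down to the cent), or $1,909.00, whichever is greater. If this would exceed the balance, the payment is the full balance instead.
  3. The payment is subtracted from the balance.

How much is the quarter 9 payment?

$1,429.87

# | Opening | Interest | Payment | End bal
1 | $23,564.39 | $801.18 | $6,091.39 | $18,274.18
2 | $18,274.18 | $621.32 | $4,723.87 | $14,171.63
3 | $14,171.63 | $481.83 | $3,663.36 | $10,990.10
4 | $10,990.10 | $373.66 | $2,840.94 | $8,522.82
5 | $8,522.82 | $289.77 | $2,203.14 | $6,609.45
6 | $6,609.45 | $224.72 | $1,909.00 | $4,925.17
7 | $4,925.17 | $167.45 | $1,909.00 | $3,183.62
8 | $3,183.62 | $108.24 | $1,909.00 | $1,382.86
9 | $1,382.86 | $47.01 | $1,429.87 | $0.00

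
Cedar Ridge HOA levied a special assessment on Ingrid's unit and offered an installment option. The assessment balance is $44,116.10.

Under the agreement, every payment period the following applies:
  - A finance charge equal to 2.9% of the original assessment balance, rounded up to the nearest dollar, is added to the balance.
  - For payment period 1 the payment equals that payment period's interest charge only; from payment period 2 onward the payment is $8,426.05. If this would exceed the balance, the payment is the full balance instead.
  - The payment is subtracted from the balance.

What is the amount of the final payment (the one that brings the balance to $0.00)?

Payment period 1: $44,116.10 +$1,280.00 interest = $45,396.10; pay $1,280.00 → $44,116.10
Payment period 2: $44,116.10 +$1,280.00 interest = $45,396.10; pay $8,426.05 → $36,970.05
Payment period 3: $36,970.05 +$1,280.00 interest = $38,250.05; pay $8,426.05 → $29,824.00
Payment period 4: $29,824.00 +$1,280.00 interest = $31,104.00; pay $8,426.05 → $22,677.95
Payment period 5: $22,677.95 +$1,280.00 interest = $23,957.95; pay $8,426.05 → $15,531.90
Payment period 6: $15,531.90 +$1,280.00 interest = $16,811.90; pay $8,426.05 → $8,385.85
Payment period 7: $8,385.85 +$1,280.00 interest = $9,665.85; pay $8,426.05 → $1,239.80
Payment period 8: $1,239.80 +$1,280.00 interest = $2,519.80; pay $2,519.80 → $0.00

$2,519.80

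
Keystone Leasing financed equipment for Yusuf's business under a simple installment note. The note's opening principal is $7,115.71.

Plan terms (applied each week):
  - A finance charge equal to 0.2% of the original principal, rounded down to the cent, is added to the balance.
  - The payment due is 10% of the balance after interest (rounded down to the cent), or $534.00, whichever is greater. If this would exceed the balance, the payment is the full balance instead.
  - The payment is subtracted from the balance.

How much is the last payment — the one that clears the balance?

# | Opening | Interest | Payment | End bal
1 | $7,115.71 | $14.23 | $712.99 | $6,416.95
2 | $6,416.95 | $14.23 | $643.11 | $5,788.07
3 | $5,788.07 | $14.23 | $580.23 | $5,222.07
4 | $5,222.07 | $14.23 | $534.00 | $4,702.30
5 | $4,702.30 | $14.23 | $534.00 | $4,182.53
6 | $4,182.53 | $14.23 | $534.00 | $3,662.76
7 | $3,662.76 | $14.23 | $534.00 | $3,142.99
8 | $3,142.99 | $14.23 | $534.00 | $2,623.22
9 | $2,623.22 | $14.23 | $534.00 | $2,103.45
10 | $2,103.45 | $14.23 | $534.00 | $1,583.68
11 | $1,583.68 | $14.23 | $534.00 | $1,063.91
12 | $1,063.91 | $14.23 | $534.00 | $544.14
13 | $544.14 | $14.23 | $534.00 | $24.37
14 | $24.37 | $14.23 | $38.60 | $0.00

$38.60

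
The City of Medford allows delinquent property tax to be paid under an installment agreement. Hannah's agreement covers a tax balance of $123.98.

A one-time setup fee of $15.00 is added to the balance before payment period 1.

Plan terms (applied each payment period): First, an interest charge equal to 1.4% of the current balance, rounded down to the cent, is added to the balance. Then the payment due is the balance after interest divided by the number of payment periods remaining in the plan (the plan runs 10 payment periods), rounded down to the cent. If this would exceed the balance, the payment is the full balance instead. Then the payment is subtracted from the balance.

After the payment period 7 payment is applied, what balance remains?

$45.96

Payment period 1: $138.98 +$1.94 interest = $140.92; pay $14.09 → $126.83
Payment period 2: $126.83 +$1.77 interest = $128.60; pay $14.28 → $114.32
Payment period 3: $114.32 +$1.60 interest = $115.92; pay $14.49 → $101.43
Payment period 4: $101.43 +$1.42 interest = $102.85; pay $14.69 → $88.16
Payment period 5: $88.16 +$1.23 interest = $89.39; pay $14.89 → $74.50
Payment period 6: $74.50 +$1.04 interest = $75.54; pay $15.10 → $60.44
Payment period 7: $60.44 +$0.84 interest = $61.28; pay $15.32 → $45.96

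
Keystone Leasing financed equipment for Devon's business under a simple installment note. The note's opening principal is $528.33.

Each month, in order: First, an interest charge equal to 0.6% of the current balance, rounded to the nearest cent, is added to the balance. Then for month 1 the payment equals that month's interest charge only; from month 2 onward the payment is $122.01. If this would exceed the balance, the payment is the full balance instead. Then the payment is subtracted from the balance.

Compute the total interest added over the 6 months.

$11.85

Month 1: $528.33 +$3.17 interest = $531.50; pay $3.17 → $528.33
Month 2: $528.33 +$3.17 interest = $531.50; pay $122.01 → $409.49
Month 3: $409.49 +$2.46 interest = $411.95; pay $122.01 → $289.94
Month 4: $289.94 +$1.74 interest = $291.68; pay $122.01 → $169.67
Month 5: $169.67 +$1.02 interest = $170.69; pay $122.01 → $48.68
Month 6: $48.68 +$0.29 interest = $48.97; pay $48.97 → $0.00
Total interest: $3.17 + $3.17 + $2.46 + $1.74 + $1.02 + $0.29 = $11.85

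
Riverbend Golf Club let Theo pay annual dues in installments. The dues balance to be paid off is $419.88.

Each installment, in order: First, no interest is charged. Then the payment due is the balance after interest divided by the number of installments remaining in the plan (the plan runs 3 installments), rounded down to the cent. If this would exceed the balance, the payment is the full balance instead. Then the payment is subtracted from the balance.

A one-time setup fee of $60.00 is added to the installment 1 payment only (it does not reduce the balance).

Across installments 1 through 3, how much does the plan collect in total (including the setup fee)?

Installment 1: opening $419.88; payment $139.96 (+ $60.00 fee); balance $279.92
Installment 2: opening $279.92; payment $139.96; balance $139.96
Installment 3: opening $139.96; payment $139.96; balance $0.00
Total paid: $479.88

$479.88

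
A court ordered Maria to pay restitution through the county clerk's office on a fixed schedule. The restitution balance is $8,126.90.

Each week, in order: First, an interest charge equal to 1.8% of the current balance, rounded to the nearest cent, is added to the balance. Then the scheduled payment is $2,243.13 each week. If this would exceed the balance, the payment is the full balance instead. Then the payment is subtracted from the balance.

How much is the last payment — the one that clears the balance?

Week 1: opening $8,126.90; interest $146.28 → $8,273.18; payment $2,243.13; balance $6,030.05
Week 2: opening $6,030.05; interest $108.54 → $6,138.59; payment $2,243.13; balance $3,895.46
Week 3: opening $3,895.46; interest $70.12 → $3,965.58; payment $2,243.13; balance $1,722.45
Week 4: opening $1,722.45; interest $31.00 → $1,753.45; payment $1,753.45; balance $0.00

$1,753.45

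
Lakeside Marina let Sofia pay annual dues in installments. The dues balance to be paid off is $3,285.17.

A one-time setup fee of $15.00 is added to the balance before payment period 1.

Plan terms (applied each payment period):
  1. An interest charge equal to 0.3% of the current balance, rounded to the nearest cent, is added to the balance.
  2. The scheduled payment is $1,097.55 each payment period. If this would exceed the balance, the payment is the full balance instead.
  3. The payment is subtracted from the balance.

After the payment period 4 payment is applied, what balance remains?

$0.00

Payment period 1: opening $3,300.17; interest $9.90 → $3,310.07; payment $1,097.55; balance $2,212.52
Payment period 2: opening $2,212.52; interest $6.64 → $2,219.16; payment $1,097.55; balance $1,121.61
Payment period 3: opening $1,121.61; interest $3.36 → $1,124.97; payment $1,097.55; balance $27.42
Payment period 4: opening $27.42; interest $0.08 → $27.50; payment $27.50; balance $0.00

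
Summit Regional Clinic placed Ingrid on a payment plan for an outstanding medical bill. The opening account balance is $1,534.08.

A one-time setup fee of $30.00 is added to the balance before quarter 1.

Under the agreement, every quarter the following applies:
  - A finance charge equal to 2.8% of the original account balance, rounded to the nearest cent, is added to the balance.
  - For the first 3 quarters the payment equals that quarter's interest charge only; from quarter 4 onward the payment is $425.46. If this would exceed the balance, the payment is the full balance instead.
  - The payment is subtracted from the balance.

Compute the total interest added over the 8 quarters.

$343.60

Quarter 1: opening $1,564.08; interest $42.95 → $1,607.03; payment $42.95; balance $1,564.08
Quarter 2: opening $1,564.08; interest $42.95 → $1,607.03; payment $42.95; balance $1,564.08
Quarter 3: opening $1,564.08; interest $42.95 → $1,607.03; payment $42.95; balance $1,564.08
Quarter 4: opening $1,564.08; interest $42.95 → $1,607.03; payment $425.46; balance $1,181.57
Quarter 5: opening $1,181.57; interest $42.95 → $1,224.52; payment $425.46; balance $799.06
Quarter 6: opening $799.06; interest $42.95 → $842.01; payment $425.46; balance $416.55
Quarter 7: opening $416.55; interest $42.95 → $459.50; payment $425.46; balance $34.04
Quarter 8: opening $34.04; interest $42.95 → $76.99; payment $76.99; balance $0.00
Total interest: $42.95 + $42.95 + $42.95 + $42.95 + $42.95 + $42.95 + $42.95 + $42.95 = $343.60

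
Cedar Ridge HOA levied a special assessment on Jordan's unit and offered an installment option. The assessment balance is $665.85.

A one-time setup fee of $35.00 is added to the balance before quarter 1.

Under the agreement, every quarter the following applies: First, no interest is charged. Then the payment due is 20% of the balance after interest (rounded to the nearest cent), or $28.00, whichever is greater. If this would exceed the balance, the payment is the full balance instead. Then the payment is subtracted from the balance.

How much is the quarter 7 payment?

$36.74

Quarter 1: $700.85 − $140.17 → $560.68
Quarter 2: $560.68 − $112.14 → $448.54
Quarter 3: $448.54 − $89.71 → $358.83
Quarter 4: $358.83 − $71.77 → $287.06
Quarter 5: $287.06 − $57.41 → $229.65
Quarter 6: $229.65 − $45.93 → $183.72
Quarter 7: $183.72 − $36.74 → $146.98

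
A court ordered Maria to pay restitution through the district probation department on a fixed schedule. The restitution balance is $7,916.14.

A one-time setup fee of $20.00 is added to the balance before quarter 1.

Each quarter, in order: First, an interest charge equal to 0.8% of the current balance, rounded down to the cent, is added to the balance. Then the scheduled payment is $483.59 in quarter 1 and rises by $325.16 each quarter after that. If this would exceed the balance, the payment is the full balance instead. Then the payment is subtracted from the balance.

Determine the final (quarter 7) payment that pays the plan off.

Quarter 1: $7,936.14 +$63.48 interest = $7,999.62; pay $483.59 → $7,516.03
Quarter 2: $7,516.03 +$60.12 interest = $7,576.15; pay $808.75 → $6,767.40
Quarter 3: $6,767.40 +$54.13 interest = $6,821.53; pay $1,133.91 → $5,687.62
Quarter 4: $5,687.62 +$45.50 interest = $5,733.12; pay $1,459.07 → $4,274.05
Quarter 5: $4,274.05 +$34.19 interest = $4,308.24; pay $1,784.23 → $2,524.01
Quarter 6: $2,524.01 +$20.19 interest = $2,544.20; pay $2,109.39 → $434.81
Quarter 7: $434.81 +$3.47 interest = $438.28; pay $438.28 → $0.00

$438.28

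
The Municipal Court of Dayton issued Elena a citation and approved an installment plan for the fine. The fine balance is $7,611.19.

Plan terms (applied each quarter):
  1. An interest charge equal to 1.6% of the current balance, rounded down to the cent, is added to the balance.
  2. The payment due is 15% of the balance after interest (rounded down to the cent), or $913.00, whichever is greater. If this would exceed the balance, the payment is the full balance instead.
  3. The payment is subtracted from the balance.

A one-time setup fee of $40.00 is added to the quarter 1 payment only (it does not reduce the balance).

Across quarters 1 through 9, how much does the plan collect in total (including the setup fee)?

$8,230.11

Quarter 1: opening $7,611.19; interest $121.77 → $7,732.96; payment $1,159.94 (+ $40.00 fee); balance $6,573.02
Quarter 2: opening $6,573.02; interest $105.16 → $6,678.18; payment $1,001.72; balance $5,676.46
Quarter 3: opening $5,676.46; interest $90.82 → $5,767.28; payment $913.00; balance $4,854.28
Quarter 4: opening $4,854.28; interest $77.66 → $4,931.94; payment $913.00; balance $4,018.94
Quarter 5: opening $4,018.94; interest $64.30 → $4,083.24; payment $913.00; balance $3,170.24
Quarter 6: opening $3,170.24; interest $50.72 → $3,220.96; payment $913.00; balance $2,307.96
Quarter 7: opening $2,307.96; interest $36.92 → $2,344.88; payment $913.00; balance $1,431.88
Quarter 8: opening $1,431.88; interest $22.91 → $1,454.79; payment $913.00; balance $541.79
Quarter 9: opening $541.79; interest $8.66 → $550.45; payment $550.45; balance $0.00
Total paid: $8,230.11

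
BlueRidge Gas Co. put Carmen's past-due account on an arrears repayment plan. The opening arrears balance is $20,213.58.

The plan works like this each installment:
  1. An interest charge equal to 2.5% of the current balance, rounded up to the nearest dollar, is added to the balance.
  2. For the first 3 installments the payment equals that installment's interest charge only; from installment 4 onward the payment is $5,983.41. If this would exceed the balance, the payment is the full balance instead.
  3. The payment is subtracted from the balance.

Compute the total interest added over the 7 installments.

Installment 1: opening $20,213.58; interest $506.00 → $20,719.58; payment $506.00; balance $20,213.58
Installment 2: opening $20,213.58; interest $506.00 → $20,719.58; payment $506.00; balance $20,213.58
Installment 3: opening $20,213.58; interest $506.00 → $20,719.58; payment $506.00; balance $20,213.58
Installment 4: opening $20,213.58; interest $506.00 → $20,719.58; payment $5,983.41; balance $14,736.17
Installment 5: opening $14,736.17; interest $369.00 → $15,105.17; payment $5,983.41; balance $9,121.76
Installment 6: opening $9,121.76; interest $229.00 → $9,350.76; payment $5,983.41; balance $3,367.35
Installment 7: opening $3,367.35; interest $85.00 → $3,452.35; payment $3,452.35; balance $0.00
Total interest: $506.00 + $506.00 + $506.00 + $506.00 + $369.00 + $229.00 + $85.00 = $2,707.00

$2,707.00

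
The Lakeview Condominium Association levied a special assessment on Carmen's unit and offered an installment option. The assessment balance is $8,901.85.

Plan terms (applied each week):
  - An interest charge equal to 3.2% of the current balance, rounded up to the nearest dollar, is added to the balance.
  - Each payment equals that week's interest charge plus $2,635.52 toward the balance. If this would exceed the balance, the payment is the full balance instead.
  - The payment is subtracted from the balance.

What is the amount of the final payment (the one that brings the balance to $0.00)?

# | Opening | Interest | Payment | End bal
1 | $8,901.85 | $285.00 | $2,920.52 | $6,266.33
2 | $6,266.33 | $201.00 | $2,836.52 | $3,630.81
3 | $3,630.81 | $117.00 | $2,752.52 | $995.29
4 | $995.29 | $32.00 | $1,027.29 | $0.00

$1,027.29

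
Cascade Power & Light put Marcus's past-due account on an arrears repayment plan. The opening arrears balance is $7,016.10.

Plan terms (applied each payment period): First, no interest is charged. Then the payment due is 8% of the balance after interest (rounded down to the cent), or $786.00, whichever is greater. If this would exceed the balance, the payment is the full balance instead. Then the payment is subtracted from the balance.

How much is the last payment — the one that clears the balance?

Payment period 1: $7,016.10 − $786.00 → $6,230.10
Payment period 2: $6,230.10 − $786.00 → $5,444.10
Payment period 3: $5,444.10 − $786.00 → $4,658.10
Payment period 4: $4,658.10 − $786.00 → $3,872.10
Payment period 5: $3,872.10 − $786.00 → $3,086.10
Payment period 6: $3,086.10 − $786.00 → $2,300.10
Payment period 7: $2,300.10 − $786.00 → $1,514.10
Payment period 8: $1,514.10 − $786.00 → $728.10
Payment period 9: $728.10 − $728.10 → $0.00

$728.10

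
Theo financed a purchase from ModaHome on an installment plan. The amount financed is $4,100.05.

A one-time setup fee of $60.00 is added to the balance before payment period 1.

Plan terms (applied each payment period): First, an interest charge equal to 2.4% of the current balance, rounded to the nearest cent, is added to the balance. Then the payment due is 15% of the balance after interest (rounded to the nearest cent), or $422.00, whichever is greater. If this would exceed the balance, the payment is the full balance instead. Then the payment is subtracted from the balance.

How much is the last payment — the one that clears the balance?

$64.71

Payment period 1: $4,160.05 +$99.84 interest = $4,259.89; pay $638.98 → $3,620.91
Payment period 2: $3,620.91 +$86.90 interest = $3,707.81; pay $556.17 → $3,151.64
Payment period 3: $3,151.64 +$75.64 interest = $3,227.28; pay $484.09 → $2,743.19
Payment period 4: $2,743.19 +$65.84 interest = $2,809.03; pay $422.00 → $2,387.03
Payment period 5: $2,387.03 +$57.29 interest = $2,444.32; pay $422.00 → $2,022.32
Payment period 6: $2,022.32 +$48.54 interest = $2,070.86; pay $422.00 → $1,648.86
Payment period 7: $1,648.86 +$39.57 interest = $1,688.43; pay $422.00 → $1,266.43
Payment period 8: $1,266.43 +$30.39 interest = $1,296.82; pay $422.00 → $874.82
Payment period 9: $874.82 +$21.00 interest = $895.82; pay $422.00 → $473.82
Payment period 10: $473.82 +$11.37 interest = $485.19; pay $422.00 → $63.19
Payment period 11: $63.19 +$1.52 interest = $64.71; pay $64.71 → $0.00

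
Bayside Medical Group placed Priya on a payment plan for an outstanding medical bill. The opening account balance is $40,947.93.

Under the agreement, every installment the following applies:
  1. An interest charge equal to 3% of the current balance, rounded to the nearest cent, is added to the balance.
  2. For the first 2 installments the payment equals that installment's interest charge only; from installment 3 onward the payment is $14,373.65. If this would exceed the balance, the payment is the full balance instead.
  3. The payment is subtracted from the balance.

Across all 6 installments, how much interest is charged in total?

Installment 1: opening $40,947.93; interest $1,228.44 → $42,176.37; payment $1,228.44; balance $40,947.93
Installment 2: opening $40,947.93; interest $1,228.44 → $42,176.37; payment $1,228.44; balance $40,947.93
Installment 3: opening $40,947.93; interest $1,228.44 → $42,176.37; payment $14,373.65; balance $27,802.72
Installment 4: opening $27,802.72; interest $834.08 → $28,636.80; payment $14,373.65; balance $14,263.15
Installment 5: opening $14,263.15; interest $427.89 → $14,691.04; payment $14,373.65; balance $317.39
Installment 6: opening $317.39; interest $9.52 → $326.91; payment $326.91; balance $0.00
Total interest: $1,228.44 + $1,228.44 + $1,228.44 + $834.08 + $427.89 + $9.52 = $4,956.81

$4,956.81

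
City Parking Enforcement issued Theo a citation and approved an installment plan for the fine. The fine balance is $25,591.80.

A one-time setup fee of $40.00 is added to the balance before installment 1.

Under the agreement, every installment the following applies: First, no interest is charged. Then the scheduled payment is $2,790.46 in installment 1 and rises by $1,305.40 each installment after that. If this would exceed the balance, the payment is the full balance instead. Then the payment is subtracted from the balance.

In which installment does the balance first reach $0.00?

Installment 1: opening $25,631.80; payment $2,790.46; balance $22,841.34
Installment 2: opening $22,841.34; payment $4,095.86; balance $18,745.48
Installment 3: opening $18,745.48; payment $5,401.26; balance $13,344.22
Installment 4: opening $13,344.22; payment $6,706.66; balance $6,637.56
Installment 5: opening $6,637.56; payment $6,637.56; balance $0.00
Balance reaches $0.00 in installment 5.

5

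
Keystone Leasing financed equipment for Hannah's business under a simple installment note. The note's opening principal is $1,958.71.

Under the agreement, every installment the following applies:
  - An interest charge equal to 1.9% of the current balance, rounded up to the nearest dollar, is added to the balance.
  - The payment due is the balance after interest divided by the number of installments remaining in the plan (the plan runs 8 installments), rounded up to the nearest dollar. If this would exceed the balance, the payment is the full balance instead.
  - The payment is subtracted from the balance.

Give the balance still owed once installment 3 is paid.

$1,294.71

Installment 1: opening $1,958.71; interest $38.00 → $1,996.71; payment $250.00; balance $1,746.71
Installment 2: opening $1,746.71; interest $34.00 → $1,780.71; payment $255.00; balance $1,525.71
Installment 3: opening $1,525.71; interest $29.00 → $1,554.71; payment $260.00; balance $1,294.71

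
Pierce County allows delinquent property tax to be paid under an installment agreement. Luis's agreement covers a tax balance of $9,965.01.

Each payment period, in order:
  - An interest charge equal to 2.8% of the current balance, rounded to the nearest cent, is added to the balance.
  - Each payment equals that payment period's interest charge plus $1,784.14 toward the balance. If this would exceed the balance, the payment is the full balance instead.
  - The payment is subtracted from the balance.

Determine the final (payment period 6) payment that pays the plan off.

$1,073.55

Payment period 1: opening $9,965.01; interest $279.02 → $10,244.03; payment $2,063.16; balance $8,180.87
Payment period 2: opening $8,180.87; interest $229.06 → $8,409.93; payment $2,013.20; balance $6,396.73
Payment period 3: opening $6,396.73; interest $179.11 → $6,575.84; payment $1,963.25; balance $4,612.59
Payment period 4: opening $4,612.59; interest $129.15 → $4,741.74; payment $1,913.29; balance $2,828.45
Payment period 5: opening $2,828.45; interest $79.20 → $2,907.65; payment $1,863.34; balance $1,044.31
Payment period 6: opening $1,044.31; interest $29.24 → $1,073.55; payment $1,073.55; balance $0.00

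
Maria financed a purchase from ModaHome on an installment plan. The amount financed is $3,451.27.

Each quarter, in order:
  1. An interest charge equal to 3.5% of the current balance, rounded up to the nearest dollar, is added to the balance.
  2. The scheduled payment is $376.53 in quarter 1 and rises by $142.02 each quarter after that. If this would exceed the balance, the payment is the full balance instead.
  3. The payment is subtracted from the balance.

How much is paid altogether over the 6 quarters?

$3,935.27

Quarter 1: opening $3,451.27; interest $121.00 → $3,572.27; payment $376.53; balance $3,195.74
Quarter 2: opening $3,195.74; interest $112.00 → $3,307.74; payment $518.55; balance $2,789.19
Quarter 3: opening $2,789.19; interest $98.00 → $2,887.19; payment $660.57; balance $2,226.62
Quarter 4: opening $2,226.62; interest $78.00 → $2,304.62; payment $802.59; balance $1,502.03
Quarter 5: opening $1,502.03; interest $53.00 → $1,555.03; payment $944.61; balance $610.42
Quarter 6: opening $610.42; interest $22.00 → $632.42; payment $632.42; balance $0.00
Total paid: $3,935.27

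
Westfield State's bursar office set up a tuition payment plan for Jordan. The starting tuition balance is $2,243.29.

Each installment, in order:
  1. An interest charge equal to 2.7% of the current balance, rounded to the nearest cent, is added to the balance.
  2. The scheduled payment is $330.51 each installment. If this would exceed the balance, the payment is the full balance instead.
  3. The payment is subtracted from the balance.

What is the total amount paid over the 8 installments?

$2,512.38

Installment 1: opening $2,243.29; interest $60.57 → $2,303.86; payment $330.51; balance $1,973.35
Installment 2: opening $1,973.35; interest $53.28 → $2,026.63; payment $330.51; balance $1,696.12
Installment 3: opening $1,696.12; interest $45.80 → $1,741.92; payment $330.51; balance $1,411.41
Installment 4: opening $1,411.41; interest $38.11 → $1,449.52; payment $330.51; balance $1,119.01
Installment 5: opening $1,119.01; interest $30.21 → $1,149.22; payment $330.51; balance $818.71
Installment 6: opening $818.71; interest $22.11 → $840.82; payment $330.51; balance $510.31
Installment 7: opening $510.31; interest $13.78 → $524.09; payment $330.51; balance $193.58
Installment 8: opening $193.58; interest $5.23 → $198.81; payment $198.81; balance $0.00
Total paid: $2,512.38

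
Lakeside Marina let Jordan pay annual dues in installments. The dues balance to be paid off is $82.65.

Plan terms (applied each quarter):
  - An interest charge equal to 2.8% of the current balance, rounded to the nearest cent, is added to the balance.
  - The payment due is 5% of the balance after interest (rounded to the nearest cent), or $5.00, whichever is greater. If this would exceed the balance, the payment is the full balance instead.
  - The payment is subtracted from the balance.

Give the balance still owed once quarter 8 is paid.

$58.93

Quarter 1: opening $82.65; interest $2.31 → $84.96; payment $5.00; balance $79.96
Quarter 2: opening $79.96; interest $2.24 → $82.20; payment $5.00; balance $77.20
Quarter 3: opening $77.20; interest $2.16 → $79.36; payment $5.00; balance $74.36
Quarter 4: opening $74.36; interest $2.08 → $76.44; payment $5.00; balance $71.44
Quarter 5: opening $71.44; interest $2.00 → $73.44; payment $5.00; balance $68.44
Quarter 6: opening $68.44; interest $1.92 → $70.36; payment $5.00; balance $65.36
Quarter 7: opening $65.36; interest $1.83 → $67.19; payment $5.00; balance $62.19
Quarter 8: opening $62.19; interest $1.74 → $63.93; payment $5.00; balance $58.93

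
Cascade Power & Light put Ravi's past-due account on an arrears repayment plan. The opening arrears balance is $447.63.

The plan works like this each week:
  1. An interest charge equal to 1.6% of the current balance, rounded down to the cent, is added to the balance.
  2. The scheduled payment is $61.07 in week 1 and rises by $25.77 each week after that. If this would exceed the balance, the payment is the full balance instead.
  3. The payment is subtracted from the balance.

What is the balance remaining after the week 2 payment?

Week 1: $447.63 +$7.16 interest = $454.79; pay $61.07 → $393.72
Week 2: $393.72 +$6.29 interest = $400.01; pay $86.84 → $313.17

$313.17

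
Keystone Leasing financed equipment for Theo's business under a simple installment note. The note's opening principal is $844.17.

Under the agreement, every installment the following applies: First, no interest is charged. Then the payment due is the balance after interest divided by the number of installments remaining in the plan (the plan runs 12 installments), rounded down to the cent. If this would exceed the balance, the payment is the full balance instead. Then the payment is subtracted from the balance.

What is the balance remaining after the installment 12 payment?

Installment 1: $844.17 − $70.34 → $773.83
Installment 2: $773.83 − $70.34 → $703.49
Installment 3: $703.49 − $70.34 → $633.15
Installment 4: $633.15 − $70.35 → $562.80
Installment 5: $562.80 − $70.35 → $492.45
Installment 6: $492.45 − $70.35 → $422.10
Installment 7: $422.10 − $70.35 → $351.75
Installment 8: $351.75 − $70.35 → $281.40
Installment 9: $281.40 − $70.35 → $211.05
Installment 10: $211.05 − $70.35 → $140.70
Installment 11: $140.70 − $70.35 → $70.35
Installment 12: $70.35 − $70.35 → $0.00

$0.00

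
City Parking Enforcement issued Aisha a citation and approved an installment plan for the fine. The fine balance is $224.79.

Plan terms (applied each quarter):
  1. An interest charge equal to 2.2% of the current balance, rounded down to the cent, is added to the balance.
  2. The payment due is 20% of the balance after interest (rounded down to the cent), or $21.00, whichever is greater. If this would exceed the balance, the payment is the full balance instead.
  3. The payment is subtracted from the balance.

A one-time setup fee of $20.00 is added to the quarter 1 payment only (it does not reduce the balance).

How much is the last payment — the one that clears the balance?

$2.29

Quarter 1: $224.79 +$4.94 interest = $229.73; pay $45.94 (+ $20.00 fee) → $183.79
Quarter 2: $183.79 +$4.04 interest = $187.83; pay $37.56 → $150.27
Quarter 3: $150.27 +$3.30 interest = $153.57; pay $30.71 → $122.86
Quarter 4: $122.86 +$2.70 interest = $125.56; pay $25.11 → $100.45
Quarter 5: $100.45 +$2.20 interest = $102.65; pay $21.00 → $81.65
Quarter 6: $81.65 +$1.79 interest = $83.44; pay $21.00 → $62.44
Quarter 7: $62.44 +$1.37 interest = $63.81; pay $21.00 → $42.81
Quarter 8: $42.81 +$0.94 interest = $43.75; pay $21.00 → $22.75
Quarter 9: $22.75 +$0.50 interest = $23.25; pay $21.00 → $2.25
Quarter 10: $2.25 +$0.04 interest = $2.29; pay $2.29 → $0.00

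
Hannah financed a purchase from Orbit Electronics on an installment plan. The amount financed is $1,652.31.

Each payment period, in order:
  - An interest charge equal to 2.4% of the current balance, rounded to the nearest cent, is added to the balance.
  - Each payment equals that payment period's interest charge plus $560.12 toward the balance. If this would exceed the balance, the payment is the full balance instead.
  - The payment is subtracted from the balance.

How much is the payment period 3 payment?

# | Opening | Interest | Payment | End bal
1 | $1,652.31 | $39.66 | $599.78 | $1,092.19
2 | $1,092.19 | $26.21 | $586.33 | $532.07
3 | $532.07 | $12.77 | $544.84 | $0.00

$544.84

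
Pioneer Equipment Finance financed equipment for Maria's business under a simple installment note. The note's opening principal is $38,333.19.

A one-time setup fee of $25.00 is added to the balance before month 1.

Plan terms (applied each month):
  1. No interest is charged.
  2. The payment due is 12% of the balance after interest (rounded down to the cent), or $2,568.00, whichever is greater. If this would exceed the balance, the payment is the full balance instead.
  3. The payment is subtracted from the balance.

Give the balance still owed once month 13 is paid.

$0.00

Month 1: $38,358.19 − $4,602.98 → $33,755.21
Month 2: $33,755.21 − $4,050.62 → $29,704.59
Month 3: $29,704.59 − $3,564.55 → $26,140.04
Month 4: $26,140.04 − $3,136.80 → $23,003.24
Month 5: $23,003.24 − $2,760.38 → $20,242.86
Month 6: $20,242.86 − $2,568.00 → $17,674.86
Month 7: $17,674.86 − $2,568.00 → $15,106.86
Month 8: $15,106.86 − $2,568.00 → $12,538.86
Month 9: $12,538.86 − $2,568.00 → $9,970.86
Month 10: $9,970.86 − $2,568.00 → $7,402.86
Month 11: $7,402.86 − $2,568.00 → $4,834.86
Month 12: $4,834.86 − $2,568.00 → $2,266.86
Month 13: $2,266.86 − $2,266.86 → $0.00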